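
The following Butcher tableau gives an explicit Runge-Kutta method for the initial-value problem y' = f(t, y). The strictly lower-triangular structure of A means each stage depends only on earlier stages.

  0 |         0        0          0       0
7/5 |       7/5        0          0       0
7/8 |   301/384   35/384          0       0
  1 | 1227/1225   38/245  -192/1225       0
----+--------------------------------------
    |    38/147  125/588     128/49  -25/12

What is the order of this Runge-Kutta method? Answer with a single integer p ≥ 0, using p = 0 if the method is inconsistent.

4

b = (38/147, 125/588, 128/49, -25/12)
c = (0, 7/5, 7/8, 1)
Ac = (0, 0, 49/384, 2/25)
Σ b_i: 38/147·1 + 125/588·1 + 128/49·1 + (-25/12)·1 = 1 ✓
b·c: 125/588·7/5 + 128/49·7/8 + (-25/12)·1 = 1/2 ✓
b·c²: 125/588·49/25 + 128/49·49/64 + (-25/12)·1 = 1/3 ✓
b·Ac: 128/49·49/384 + (-25/12)·2/25 = 1/6 ✓
b·c³: 125/588·343/125 + 128/49·343/512 + (-25/12)·1 = 1/4 ✓
b·(c∘Ac): 128/49·343/3072 + (-25/12)·2/25 = 1/8 ✓
b·Ac²: 128/49·343/1920 + (-25/12)·23/125 = 1/12 ✓
b·A²c: (-25/12)·(-1/50) = 1/24 ✓; 4 stages ⇒ order 4.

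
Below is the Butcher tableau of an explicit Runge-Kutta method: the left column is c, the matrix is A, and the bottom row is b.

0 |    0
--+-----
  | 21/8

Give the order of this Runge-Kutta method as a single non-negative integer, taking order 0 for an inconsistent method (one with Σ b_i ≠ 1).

0

b = (21/8)
c = (0)
Σ b_i: 21/8·1 = 21/8 ≠ 1 ⇒ order 0.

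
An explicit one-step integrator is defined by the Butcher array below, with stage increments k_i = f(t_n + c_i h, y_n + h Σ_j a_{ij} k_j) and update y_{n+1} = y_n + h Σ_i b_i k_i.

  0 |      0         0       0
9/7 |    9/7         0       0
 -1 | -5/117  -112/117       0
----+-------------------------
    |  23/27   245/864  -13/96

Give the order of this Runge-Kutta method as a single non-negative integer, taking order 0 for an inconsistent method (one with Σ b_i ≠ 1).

b = (23/27, 245/864, -13/96)
c = (0, 9/7, -1)
Ac = (0, 0, -16/13)
Σ b_i: 23/27·1 + 245/864·1 + (-13/96)·1 = 1 ✓
b·c: 245/864·9/7 + (-13/96)·(-1) = 1/2 ✓
b·c²: 245/864·81/49 + (-13/96)·1 = 1/3 ✓
b·Ac: (-13/96)·(-16/13) = 1/6 ✓; 3 stages ⇒ order 3.

3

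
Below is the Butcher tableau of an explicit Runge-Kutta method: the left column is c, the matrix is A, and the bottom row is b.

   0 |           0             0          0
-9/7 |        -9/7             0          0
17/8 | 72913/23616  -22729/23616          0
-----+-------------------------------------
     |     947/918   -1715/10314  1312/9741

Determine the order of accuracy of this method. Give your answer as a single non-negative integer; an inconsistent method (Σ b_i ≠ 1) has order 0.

3

b = (947/918, -1715/10314, 1312/9741)
c = (0, -9/7, 17/8)
Ac = (0, 0, 3247/2624)
Σ b_i: 947/918·1 + (-1715/10314)·1 + 1312/9741·1 = 1 ✓
b·c: (-1715/10314)·(-9/7) + 1312/9741·17/8 = 1/2 ✓
b·c²: (-1715/10314)·81/49 + 1312/9741·289/64 = 1/3 ✓
b·Ac: 1312/9741·3247/2624 = 1/6 ✓; 3 stages ⇒ order 3.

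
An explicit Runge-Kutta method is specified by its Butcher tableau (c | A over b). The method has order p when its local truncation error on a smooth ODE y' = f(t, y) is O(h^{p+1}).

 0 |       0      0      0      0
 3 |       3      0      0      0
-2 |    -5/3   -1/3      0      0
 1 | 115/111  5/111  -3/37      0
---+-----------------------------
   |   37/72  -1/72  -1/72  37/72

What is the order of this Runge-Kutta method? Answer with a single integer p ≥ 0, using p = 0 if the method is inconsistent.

b = (37/72, -1/72, -1/72, 37/72)
c = (0, 3, -2, 1)
Ac = (0, 0, -1, 11/37)
Σ b_i: 37/72·1 + (-1/72)·1 + (-1/72)·1 + 37/72·1 = 1 ✓
b·c: (-1/72)·3 + (-1/72)·(-2) + 37/72·1 = 1/2 ✓
b·c²: (-1/72)·9 + (-1/72)·4 + 37/72·1 = 1/3 ✓
b·Ac: (-1/72)·(-1) + 37/72·11/37 = 1/6 ✓
b·c³: (-1/72)·27 + (-1/72)·(-8) + 37/72·1 = 1/4 ✓
b·(c∘Ac): (-1/72)·2 + 37/72·11/37 = 1/8 ✓
b·Ac²: (-1/72)·(-3) + 37/72·3/37 = 1/12 ✓
b·A²c: 37/72·3/37 = 1/24 ✓; 4 stages ⇒ order 4.

4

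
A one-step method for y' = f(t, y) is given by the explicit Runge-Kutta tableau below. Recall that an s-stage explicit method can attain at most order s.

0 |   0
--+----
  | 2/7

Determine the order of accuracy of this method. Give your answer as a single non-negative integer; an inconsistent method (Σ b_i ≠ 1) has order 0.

b = (2/7)
c = (0)
Σ b_i: 2/7·1 = 2/7 ≠ 1 ⇒ order 0.

0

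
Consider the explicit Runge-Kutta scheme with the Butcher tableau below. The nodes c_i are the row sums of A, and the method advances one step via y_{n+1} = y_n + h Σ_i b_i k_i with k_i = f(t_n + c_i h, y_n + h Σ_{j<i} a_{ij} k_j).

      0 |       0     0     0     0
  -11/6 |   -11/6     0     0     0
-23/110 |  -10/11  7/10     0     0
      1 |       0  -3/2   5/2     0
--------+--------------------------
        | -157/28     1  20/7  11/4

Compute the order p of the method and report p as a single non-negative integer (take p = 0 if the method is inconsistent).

1

b = (-157/28, 1, 20/7, 11/4)
c = (0, -11/6, -23/110, 1)
Ac = (0, 0, -77/60, 49/22)
Σ b_i: (-157/28)·1 + 1·1 + 20/7·1 + 11/4·1 = 1 ✓
b·c: 1·(-11/6) + 20/7·(-23/110) + 11/4·1 = 295/924 ≠ 1/2 ⇒ order 1.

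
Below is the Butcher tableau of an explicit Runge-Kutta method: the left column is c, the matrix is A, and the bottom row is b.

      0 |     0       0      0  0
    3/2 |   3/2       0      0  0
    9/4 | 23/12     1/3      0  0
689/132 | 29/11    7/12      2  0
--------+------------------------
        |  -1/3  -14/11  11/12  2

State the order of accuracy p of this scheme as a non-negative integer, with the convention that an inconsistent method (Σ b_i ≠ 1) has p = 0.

b = (-1/3, -14/11, 11/12, 2)
c = (0, 3/2, 9/4, 689/132)
Ac = (0, 0, 1/2, 43/8)
Σ b_i: (-1/3)·1 + (-14/11)·1 + 11/12·1 + 2·1 = 173/132 ≠ 1 ⇒ order 0.

0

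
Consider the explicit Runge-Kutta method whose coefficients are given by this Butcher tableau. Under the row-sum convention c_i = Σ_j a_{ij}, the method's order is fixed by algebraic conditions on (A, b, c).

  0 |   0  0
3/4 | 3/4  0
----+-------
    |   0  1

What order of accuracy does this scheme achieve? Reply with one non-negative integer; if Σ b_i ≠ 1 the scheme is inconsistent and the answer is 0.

b = (0, 1)
c = (0, 3/4)
Σ b_i: 1·1 = 1 ✓
b·c: 1·3/4 = 3/4 ≠ 1/2 ⇒ order 1.

1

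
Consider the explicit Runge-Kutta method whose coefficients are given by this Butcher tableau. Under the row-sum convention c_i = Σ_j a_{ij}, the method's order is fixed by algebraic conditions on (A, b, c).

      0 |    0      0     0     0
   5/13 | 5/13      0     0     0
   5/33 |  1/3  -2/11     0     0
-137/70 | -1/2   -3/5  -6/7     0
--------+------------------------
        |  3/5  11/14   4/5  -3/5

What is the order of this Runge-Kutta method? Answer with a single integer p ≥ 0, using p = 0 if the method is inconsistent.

b = (3/5, 11/14, 4/5, -3/5)
c = (0, 5/13, 5/33, -137/70)
Ac = (0, 0, -10/143, -361/1001)
Σ b_i: 3/5·1 + 11/14·1 + 4/5·1 + (-3/5)·1 = 111/70 ≠ 1 ⇒ order 0.

0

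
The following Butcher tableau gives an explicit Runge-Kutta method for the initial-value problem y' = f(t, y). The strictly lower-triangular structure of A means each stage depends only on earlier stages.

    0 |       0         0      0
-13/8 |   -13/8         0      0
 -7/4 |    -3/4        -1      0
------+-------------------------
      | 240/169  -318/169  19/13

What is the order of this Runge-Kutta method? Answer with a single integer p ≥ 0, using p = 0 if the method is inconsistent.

b = (240/169, -318/169, 19/13)
c = (0, -13/8, -7/4)
Ac = (0, 0, 13/8)
Σ b_i: 240/169·1 + (-318/169)·1 + 19/13·1 = 1 ✓
b·c: (-318/169)·(-13/8) + 19/13·(-7/4) = 1/2 ✓
b·c²: (-318/169)·169/64 + 19/13·49/16 = -205/416 ≠ 1/3 ⇒ order 2.
b·Ac: 19/13·13/8 = 19/8 ≠ 1/6

2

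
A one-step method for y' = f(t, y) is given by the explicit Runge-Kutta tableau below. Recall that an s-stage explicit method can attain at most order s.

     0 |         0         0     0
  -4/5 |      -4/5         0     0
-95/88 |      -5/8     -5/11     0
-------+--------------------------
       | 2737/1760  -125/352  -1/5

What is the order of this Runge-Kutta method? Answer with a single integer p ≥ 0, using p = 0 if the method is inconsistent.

b = (2737/1760, -125/352, -1/5)
c = (0, -4/5, -95/88)
Ac = (0, 0, 4/11)
Σ b_i: 2737/1760·1 + (-125/352)·1 + (-1/5)·1 = 1 ✓
b·c: (-125/352)·(-4/5) + (-1/5)·(-95/88) = 1/2 ✓
b·c²: (-125/352)·16/25 + (-1/5)·9025/7744 = -3565/7744 ≠ 1/3 ⇒ order 2.
b·Ac: (-1/5)·4/11 = -4/55 ≠ 1/6

2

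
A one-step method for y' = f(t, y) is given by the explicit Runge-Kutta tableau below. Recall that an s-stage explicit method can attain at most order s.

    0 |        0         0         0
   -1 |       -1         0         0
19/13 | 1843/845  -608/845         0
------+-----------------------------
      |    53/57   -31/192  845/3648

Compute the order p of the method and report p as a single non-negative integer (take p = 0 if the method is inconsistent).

b = (53/57, -31/192, 845/3648)
c = (0, -1, 19/13)
Ac = (0, 0, 608/845)
Σ b_i: 53/57·1 + (-31/192)·1 + 845/3648·1 = 1 ✓
b·c: (-31/192)·(-1) + 845/3648·19/13 = 1/2 ✓
b·c²: (-31/192)·1 + 845/3648·361/169 = 1/3 ✓
b·Ac: 845/3648·608/845 = 1/6 ✓; 3 stages ⇒ order 3.

3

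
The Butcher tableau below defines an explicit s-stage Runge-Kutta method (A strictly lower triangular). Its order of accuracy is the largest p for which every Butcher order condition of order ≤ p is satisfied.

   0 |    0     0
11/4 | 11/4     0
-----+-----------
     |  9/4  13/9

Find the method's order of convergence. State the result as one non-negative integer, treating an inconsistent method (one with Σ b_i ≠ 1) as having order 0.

0

b = (9/4, 13/9)
c = (0, 11/4)
Σ b_i: 9/4·1 + 13/9·1 = 133/36 ≠ 1 ⇒ order 0.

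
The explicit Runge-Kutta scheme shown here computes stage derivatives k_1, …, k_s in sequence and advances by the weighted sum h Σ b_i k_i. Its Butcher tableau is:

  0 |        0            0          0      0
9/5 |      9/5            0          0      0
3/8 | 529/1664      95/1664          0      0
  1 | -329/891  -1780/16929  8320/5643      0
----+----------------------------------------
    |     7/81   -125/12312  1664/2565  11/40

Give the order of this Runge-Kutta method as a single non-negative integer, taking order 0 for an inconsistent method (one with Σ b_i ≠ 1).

4

b = (7/81, -125/12312, 1664/2565, 11/40)
c = (0, 9/5, 3/8, 1)
Ac = (0, 0, 171/1664, 4/11)
Σ b_i: 7/81·1 + (-125/12312)·1 + 1664/2565·1 + 11/40·1 = 1 ✓
b·c: (-125/12312)·9/5 + 1664/2565·3/8 + 11/40·1 = 1/2 ✓
b·c²: (-125/12312)·81/25 + 1664/2565·9/64 + 11/40·1 = 1/3 ✓
b·Ac: 1664/2565·171/1664 + 11/40·4/11 = 1/6 ✓
b·c³: (-125/12312)·729/125 + 1664/2565·27/512 + 11/40·1 = 1/4 ✓
b·(c∘Ac): 1664/2565·513/13312 + 11/40·4/11 = 1/8 ✓
b·Ac²: 1664/2565·1539/8320 + 11/40·(-2/15) = 1/12 ✓
b·A²c: 11/40·5/33 = 1/24 ✓; 4 stages ⇒ order 4.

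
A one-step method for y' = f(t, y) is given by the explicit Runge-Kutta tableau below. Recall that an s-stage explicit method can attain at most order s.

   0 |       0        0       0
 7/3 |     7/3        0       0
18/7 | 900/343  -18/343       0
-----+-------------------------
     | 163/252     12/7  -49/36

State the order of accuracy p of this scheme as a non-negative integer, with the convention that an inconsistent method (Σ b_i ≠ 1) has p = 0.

3

b = (163/252, 12/7, -49/36)
c = (0, 7/3, 18/7)
Ac = (0, 0, -6/49)
Σ b_i: 163/252·1 + 12/7·1 + (-49/36)·1 = 1 ✓
b·c: 12/7·7/3 + (-49/36)·18/7 = 1/2 ✓
b·c²: 12/7·49/9 + (-49/36)·324/49 = 1/3 ✓
b·Ac: (-49/36)·(-6/49) = 1/6 ✓; 3 stages ⇒ order 3.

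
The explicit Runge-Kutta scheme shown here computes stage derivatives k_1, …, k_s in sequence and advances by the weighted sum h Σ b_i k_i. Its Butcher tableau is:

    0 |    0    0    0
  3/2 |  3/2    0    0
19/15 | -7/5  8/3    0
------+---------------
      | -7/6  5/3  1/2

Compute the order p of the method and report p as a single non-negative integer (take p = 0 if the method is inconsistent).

1

b = (-7/6, 5/3, 1/2)
c = (0, 3/2, 19/15)
Ac = (0, 0, 4)
Σ b_i: (-7/6)·1 + 5/3·1 + 1/2·1 = 1 ✓
b·c: 5/3·3/2 + 1/2·19/15 = 47/15 ≠ 1/2 ⇒ order 1.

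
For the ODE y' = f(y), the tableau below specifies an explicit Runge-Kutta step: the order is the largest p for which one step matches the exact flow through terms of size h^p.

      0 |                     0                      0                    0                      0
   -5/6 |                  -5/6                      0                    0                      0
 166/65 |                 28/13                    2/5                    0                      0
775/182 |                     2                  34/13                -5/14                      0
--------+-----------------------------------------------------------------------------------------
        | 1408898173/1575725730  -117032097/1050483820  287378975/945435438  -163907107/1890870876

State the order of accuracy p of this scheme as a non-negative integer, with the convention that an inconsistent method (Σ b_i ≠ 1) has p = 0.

3

b = (1408898173/1575725730, -117032097/1050483820, 287378975/945435438, -163907107/1890870876)
c = (0, -5/6, 166/65, 775/182)
Ac = (0, 0, -1/3, -844/273)
Σ b_i: 1408898173/1575725730·1 + (-117032097/1050483820)·1 + 287378975/945435438·1 + (-163907107/1890870876)·1 = 1 ✓
b·c: (-117032097/1050483820)·(-5/6) + 287378975/945435438·166/65 + (-163907107/1890870876)·775/182 = 1/2 ✓
b·c²: (-117032097/1050483820)·25/36 + 287378975/945435438·27556/4225 + (-163907107/1890870876)·600625/33124 = 1/3 ✓
b·Ac: 287378975/945435438·(-1/3) + (-163907107/1890870876)·(-844/273) = 1/6 ✓
b·c³: (-117032097/1050483820)·(-125/216) + 287378975/945435438·4574296/274625 + (-163907107/1890870876)·465484375/6028568 = -35021537638891/22369002463080 ≠ 1/4 ⇒ order 3.
b·(c∘Ac): 287378975/945435438·(-166/195) + (-163907107/1890870876)·(-327050/24843) = 10845266435/12290660694 ≠ 1/8
b·Ac²: 287378975/945435438·5/18 + (-163907107/1890870876)·(-54629/106470) = 95064277361/737439641640 ≠ 1/12
b·A²c: (-163907107/1890870876)·5/42 = -117076505/11345225256 ≠ 1/24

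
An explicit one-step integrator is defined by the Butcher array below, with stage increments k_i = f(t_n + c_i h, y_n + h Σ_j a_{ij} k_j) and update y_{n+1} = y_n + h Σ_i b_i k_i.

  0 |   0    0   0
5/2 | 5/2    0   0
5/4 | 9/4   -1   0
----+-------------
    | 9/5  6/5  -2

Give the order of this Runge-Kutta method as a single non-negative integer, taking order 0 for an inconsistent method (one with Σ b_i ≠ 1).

b = (9/5, 6/5, -2)
c = (0, 5/2, 5/4)
Ac = (0, 0, -5/2)
Σ b_i: 9/5·1 + 6/5·1 + (-2)·1 = 1 ✓
b·c: 6/5·5/2 + (-2)·5/4 = 1/2 ✓
b·c²: 6/5·25/4 + (-2)·25/16 = 35/8 ≠ 1/3 ⇒ order 2.
b·Ac: (-2)·(-5/2) = 5 ≠ 1/6

2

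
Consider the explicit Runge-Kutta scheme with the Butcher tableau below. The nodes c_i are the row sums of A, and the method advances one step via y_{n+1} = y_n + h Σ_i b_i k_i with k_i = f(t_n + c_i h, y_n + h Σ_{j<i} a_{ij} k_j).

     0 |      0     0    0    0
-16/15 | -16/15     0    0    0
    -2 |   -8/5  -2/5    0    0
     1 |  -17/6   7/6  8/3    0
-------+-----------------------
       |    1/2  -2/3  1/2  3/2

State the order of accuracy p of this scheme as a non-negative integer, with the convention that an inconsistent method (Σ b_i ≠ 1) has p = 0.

b = (1/2, -2/3, 1/2, 3/2)
c = (0, -16/15, -2, 1)
Ac = (0, 0, 32/75, -296/45)
Σ b_i: 1/2·1 + (-2/3)·1 + 1/2·1 + 3/2·1 = 11/6 ≠ 1 ⇒ order 0.

0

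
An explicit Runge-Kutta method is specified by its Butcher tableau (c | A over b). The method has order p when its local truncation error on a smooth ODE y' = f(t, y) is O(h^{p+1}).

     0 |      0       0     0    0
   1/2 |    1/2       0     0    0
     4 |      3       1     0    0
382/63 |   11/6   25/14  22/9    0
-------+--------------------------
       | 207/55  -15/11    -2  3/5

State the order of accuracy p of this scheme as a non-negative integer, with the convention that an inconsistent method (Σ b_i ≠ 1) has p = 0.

1

b = (207/55, -15/11, -2, 3/5)
c = (0, 1/2, 4, 382/63)
Ac = (0, 0, 1/2, 2689/252)
Σ b_i: 207/55·1 + (-15/11)·1 + (-2)·1 + 3/5·1 = 1 ✓
b·c: (-15/11)·1/2 + (-2)·4 + 3/5·382/63 = -11651/2310 ≠ 1/2 ⇒ order 1.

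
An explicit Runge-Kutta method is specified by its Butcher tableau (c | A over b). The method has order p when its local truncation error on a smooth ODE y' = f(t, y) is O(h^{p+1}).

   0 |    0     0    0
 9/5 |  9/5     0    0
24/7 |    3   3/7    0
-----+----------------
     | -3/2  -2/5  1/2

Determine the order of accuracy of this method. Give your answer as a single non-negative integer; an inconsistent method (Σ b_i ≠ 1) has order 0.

b = (-3/2, -2/5, 1/2)
c = (0, 9/5, 24/7)
Ac = (0, 0, 27/35)
Σ b_i: (-3/2)·1 + (-2/5)·1 + 1/2·1 = -7/5 ≠ 1 ⇒ order 0.

0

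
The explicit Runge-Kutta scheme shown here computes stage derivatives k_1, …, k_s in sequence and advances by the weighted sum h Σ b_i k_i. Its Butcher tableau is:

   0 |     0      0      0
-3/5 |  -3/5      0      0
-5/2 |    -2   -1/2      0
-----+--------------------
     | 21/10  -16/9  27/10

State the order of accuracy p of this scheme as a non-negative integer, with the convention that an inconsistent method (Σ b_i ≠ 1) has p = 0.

0

b = (21/10, -16/9, 27/10)
c = (0, -3/5, -5/2)
Ac = (0, 0, 3/10)
Σ b_i: 21/10·1 + (-16/9)·1 + 27/10·1 = 136/45 ≠ 1 ⇒ order 0.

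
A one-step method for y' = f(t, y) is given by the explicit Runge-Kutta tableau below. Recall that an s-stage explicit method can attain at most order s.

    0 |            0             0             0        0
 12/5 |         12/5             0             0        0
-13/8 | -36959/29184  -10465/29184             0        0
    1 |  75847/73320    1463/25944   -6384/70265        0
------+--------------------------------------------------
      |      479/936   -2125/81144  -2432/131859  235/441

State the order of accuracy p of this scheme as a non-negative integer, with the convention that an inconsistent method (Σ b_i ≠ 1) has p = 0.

4

b = (479/936, -2125/81144, -2432/131859, 235/441)
c = (0, 12/5, -13/8, 1)
Ac = (0, 0, -2093/2432, 133/470)
Σ b_i: 479/936·1 + (-2125/81144)·1 + (-2432/131859)·1 + 235/441·1 = 1 ✓
b·c: (-2125/81144)·12/5 + (-2432/131859)·(-13/8) + 235/441·1 = 1/2 ✓
b·c²: (-2125/81144)·144/25 + (-2432/131859)·169/64 + 235/441·1 = 1/3 ✓
b·Ac: (-2432/131859)·(-2093/2432) + 235/441·133/470 = 1/6 ✓
b·c³: (-2125/81144)·1728/125 + (-2432/131859)·(-2197/512) + 235/441·1 = 1/4 ✓
b·(c∘Ac): (-2432/131859)·27209/19456 + 235/441·133/470 = 1/8 ✓
b·Ac²: (-2432/131859)·(-6279/3040) + 235/441·399/4700 = 1/12 ✓
b·A²c: 235/441·147/1880 = 1/24 ✓; 4 stages ⇒ order 4.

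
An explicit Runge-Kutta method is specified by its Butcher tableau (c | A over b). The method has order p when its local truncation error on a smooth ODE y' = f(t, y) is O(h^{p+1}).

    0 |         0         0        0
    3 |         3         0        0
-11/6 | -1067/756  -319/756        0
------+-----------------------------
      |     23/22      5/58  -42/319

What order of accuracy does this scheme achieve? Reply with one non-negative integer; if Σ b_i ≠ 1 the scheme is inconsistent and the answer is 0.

b = (23/22, 5/58, -42/319)
c = (0, 3, -11/6)
Ac = (0, 0, -319/252)
Σ b_i: 23/22·1 + 5/58·1 + (-42/319)·1 = 1 ✓
b·c: 5/58·3 + (-42/319)·(-11/6) = 1/2 ✓
b·c²: 5/58·9 + (-42/319)·121/36 = 1/3 ✓
b·Ac: (-42/319)·(-319/252) = 1/6 ✓; 3 stages ⇒ order 3.

3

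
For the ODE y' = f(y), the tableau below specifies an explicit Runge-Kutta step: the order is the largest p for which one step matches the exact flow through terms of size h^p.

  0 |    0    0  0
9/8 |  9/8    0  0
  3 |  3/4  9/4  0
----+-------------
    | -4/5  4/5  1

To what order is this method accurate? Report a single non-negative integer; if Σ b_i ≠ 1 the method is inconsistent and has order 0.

b = (-4/5, 4/5, 1)
c = (0, 9/8, 3)
Ac = (0, 0, 81/32)
Σ b_i: (-4/5)·1 + 4/5·1 + 1·1 = 1 ✓
b·c: 4/5·9/8 + 1·3 = 39/10 ≠ 1/2 ⇒ order 1.

1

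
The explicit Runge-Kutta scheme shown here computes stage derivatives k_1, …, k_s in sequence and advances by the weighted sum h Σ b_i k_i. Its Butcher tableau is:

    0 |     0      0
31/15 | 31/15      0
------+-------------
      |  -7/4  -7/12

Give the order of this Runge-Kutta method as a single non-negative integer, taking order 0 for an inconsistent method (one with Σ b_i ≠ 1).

0

b = (-7/4, -7/12)
c = (0, 31/15)
Σ b_i: (-7/4)·1 + (-7/12)·1 = -7/3 ≠ 1 ⇒ order 0.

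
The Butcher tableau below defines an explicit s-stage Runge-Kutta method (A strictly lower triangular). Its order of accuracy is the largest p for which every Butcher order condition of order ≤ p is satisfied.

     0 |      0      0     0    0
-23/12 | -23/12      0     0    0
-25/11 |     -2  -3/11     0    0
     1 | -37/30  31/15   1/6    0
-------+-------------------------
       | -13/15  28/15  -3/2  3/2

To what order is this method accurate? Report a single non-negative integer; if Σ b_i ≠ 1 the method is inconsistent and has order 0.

b = (-13/15, 28/15, -3/2, 3/2)
c = (0, -23/12, -25/11, 1)
Ac = (0, 0, 23/44, -8593/1980)
Σ b_i: (-13/15)·1 + 28/15·1 + (-3/2)·1 + 3/2·1 = 1 ✓
b·c: 28/15·(-23/12) + (-3/2)·(-25/11) + 3/2·1 = 659/495 ≠ 1/2 ⇒ order 1.

1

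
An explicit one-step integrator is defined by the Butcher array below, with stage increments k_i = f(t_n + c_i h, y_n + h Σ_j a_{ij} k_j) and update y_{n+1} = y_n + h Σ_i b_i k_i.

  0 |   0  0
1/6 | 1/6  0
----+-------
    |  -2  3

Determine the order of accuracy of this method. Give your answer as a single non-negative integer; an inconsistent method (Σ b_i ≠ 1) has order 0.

b = (-2, 3)
c = (0, 1/6)
Σ b_i: (-2)·1 + 3·1 = 1 ✓
b·c: 3·1/6 = 1/2 ✓; 2 stages ⇒ order 2.

2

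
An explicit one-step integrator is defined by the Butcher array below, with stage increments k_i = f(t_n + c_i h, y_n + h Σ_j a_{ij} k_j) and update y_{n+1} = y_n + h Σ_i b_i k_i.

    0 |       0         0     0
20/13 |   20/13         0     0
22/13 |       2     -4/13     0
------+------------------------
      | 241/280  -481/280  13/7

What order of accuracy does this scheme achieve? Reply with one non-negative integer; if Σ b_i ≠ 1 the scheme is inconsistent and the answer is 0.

2

b = (241/280, -481/280, 13/7)
c = (0, 20/13, 22/13)
Ac = (0, 0, -80/169)
Σ b_i: 241/280·1 + (-481/280)·1 + 13/7·1 = 1 ✓
b·c: (-481/280)·20/13 + 13/7·22/13 = 1/2 ✓
b·c²: (-481/280)·400/169 + 13/7·484/169 = 114/91 ≠ 1/3 ⇒ order 2.
b·Ac: 13/7·(-80/169) = -80/91 ≠ 1/6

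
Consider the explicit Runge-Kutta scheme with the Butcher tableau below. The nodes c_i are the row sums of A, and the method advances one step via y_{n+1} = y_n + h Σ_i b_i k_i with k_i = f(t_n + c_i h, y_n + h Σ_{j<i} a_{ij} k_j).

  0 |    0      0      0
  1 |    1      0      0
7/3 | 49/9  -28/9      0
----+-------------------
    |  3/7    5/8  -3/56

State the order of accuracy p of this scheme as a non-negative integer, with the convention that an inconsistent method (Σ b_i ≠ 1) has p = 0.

3

b = (3/7, 5/8, -3/56)
c = (0, 1, 7/3)
Ac = (0, 0, -28/9)
Σ b_i: 3/7·1 + 5/8·1 + (-3/56)·1 = 1 ✓
b·c: 5/8·1 + (-3/56)·7/3 = 1/2 ✓
b·c²: 5/8·1 + (-3/56)·49/9 = 1/3 ✓
b·Ac: (-3/56)·(-28/9) = 1/6 ✓; 3 stages ⇒ order 3.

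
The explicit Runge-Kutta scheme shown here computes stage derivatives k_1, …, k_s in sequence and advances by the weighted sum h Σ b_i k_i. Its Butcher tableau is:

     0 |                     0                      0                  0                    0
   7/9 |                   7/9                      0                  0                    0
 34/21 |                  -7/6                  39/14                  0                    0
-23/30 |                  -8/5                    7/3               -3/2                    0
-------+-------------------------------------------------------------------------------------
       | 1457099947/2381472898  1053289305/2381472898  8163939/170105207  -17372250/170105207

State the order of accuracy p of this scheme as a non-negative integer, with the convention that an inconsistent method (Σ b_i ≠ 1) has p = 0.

b = (1457099947/2381472898, 1053289305/2381472898, 8163939/170105207, -17372250/170105207)
c = (0, 7/9, 34/21, -23/30)
Ac = (0, 0, 13/6, -116/189)
Σ b_i: 1457099947/2381472898·1 + 1053289305/2381472898·1 + 8163939/170105207·1 + (-17372250/170105207)·1 = 1 ✓
b·c: 1053289305/2381472898·7/9 + 8163939/170105207·34/21 + (-17372250/170105207)·(-23/30) = 1/2 ✓
b·c²: 1053289305/2381472898·49/81 + 8163939/170105207·1156/441 + (-17372250/170105207)·529/900 = 1/3 ✓
b·Ac: 8163939/170105207·13/6 + (-17372250/170105207)·(-116/189) = 1/6 ✓
b·c³: 1053289305/2381472898·343/729 + 8163939/170105207·39304/9261 + (-17372250/170105207)·(-12167/27000) = 58873574107/128599536492 ≠ 1/4 ⇒ order 3.
b·(c∘Ac): 8163939/170105207·221/63 + (-17372250/170105207)·1334/2835 = 184177117/1530946863 ≠ 1/8
b·Ac²: 8163939/170105207·91/54 + (-17372250/170105207)·(-30011/11907) = 21751495643/64299768246 ≠ 1/12
b·A²c: (-17372250/170105207)·(-13/4) = 112919625/340210414 ≠ 1/24

3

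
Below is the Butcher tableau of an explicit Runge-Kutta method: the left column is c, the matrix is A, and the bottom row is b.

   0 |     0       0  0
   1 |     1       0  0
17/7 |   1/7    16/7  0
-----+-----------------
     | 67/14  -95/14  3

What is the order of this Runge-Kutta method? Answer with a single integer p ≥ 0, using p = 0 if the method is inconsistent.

2

b = (67/14, -95/14, 3)
c = (0, 1, 17/7)
Ac = (0, 0, 16/7)
Σ b_i: 67/14·1 + (-95/14)·1 + 3·1 = 1 ✓
b·c: (-95/14)·1 + 3·17/7 = 1/2 ✓
b·c²: (-95/14)·1 + 3·289/49 = 1069/98 ≠ 1/3 ⇒ order 2.
b·Ac: 3·16/7 = 48/7 ≠ 1/6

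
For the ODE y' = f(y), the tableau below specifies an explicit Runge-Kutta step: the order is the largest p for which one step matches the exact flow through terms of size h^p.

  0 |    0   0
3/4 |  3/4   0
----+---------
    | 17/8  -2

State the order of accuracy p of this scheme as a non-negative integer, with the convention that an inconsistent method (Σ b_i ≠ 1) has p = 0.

0

b = (17/8, -2)
c = (0, 3/4)
Σ b_i: 17/8·1 + (-2)·1 = 1/8 ≠ 1 ⇒ order 0.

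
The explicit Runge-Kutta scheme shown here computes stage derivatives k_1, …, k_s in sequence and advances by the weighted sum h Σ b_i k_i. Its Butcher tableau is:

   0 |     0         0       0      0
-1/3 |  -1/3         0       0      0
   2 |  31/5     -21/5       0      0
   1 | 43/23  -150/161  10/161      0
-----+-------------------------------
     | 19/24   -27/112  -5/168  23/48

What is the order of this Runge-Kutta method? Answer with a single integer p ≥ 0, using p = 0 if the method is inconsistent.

b = (19/24, -27/112, -5/168, 23/48)
c = (0, -1/3, 2, 1)
Ac = (0, 0, 7/5, 10/23)
Σ b_i: 19/24·1 + (-27/112)·1 + (-5/168)·1 + 23/48·1 = 1 ✓
b·c: (-27/112)·(-1/3) + (-5/168)·2 + 23/48·1 = 1/2 ✓
b·c²: (-27/112)·1/9 + (-5/168)·4 + 23/48·1 = 1/3 ✓
b·Ac: (-5/168)·7/5 + 23/48·10/23 = 1/6 ✓
b·c³: (-27/112)·(-1/27) + (-5/168)·8 + 23/48·1 = 1/4 ✓
b·(c∘Ac): (-5/168)·14/5 + 23/48·10/23 = 1/8 ✓
b·Ac²: (-5/168)·(-7/15) + 23/48·10/69 = 1/12 ✓
b·A²c: 23/48·2/23 = 1/24 ✓; 4 stages ⇒ order 4.

4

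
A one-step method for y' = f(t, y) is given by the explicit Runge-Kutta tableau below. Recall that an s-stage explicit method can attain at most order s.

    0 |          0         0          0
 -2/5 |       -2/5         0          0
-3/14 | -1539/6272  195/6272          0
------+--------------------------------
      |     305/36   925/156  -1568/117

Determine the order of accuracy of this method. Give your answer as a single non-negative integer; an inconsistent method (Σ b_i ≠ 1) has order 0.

b = (305/36, 925/156, -1568/117)
c = (0, -2/5, -3/14)
Ac = (0, 0, -39/3136)
Σ b_i: 305/36·1 + 925/156·1 + (-1568/117)·1 = 1 ✓
b·c: 925/156·(-2/5) + (-1568/117)·(-3/14) = 1/2 ✓
b·c²: 925/156·4/25 + (-1568/117)·9/196 = 1/3 ✓
b·Ac: (-1568/117)·(-39/3136) = 1/6 ✓; 3 stages ⇒ order 3.

3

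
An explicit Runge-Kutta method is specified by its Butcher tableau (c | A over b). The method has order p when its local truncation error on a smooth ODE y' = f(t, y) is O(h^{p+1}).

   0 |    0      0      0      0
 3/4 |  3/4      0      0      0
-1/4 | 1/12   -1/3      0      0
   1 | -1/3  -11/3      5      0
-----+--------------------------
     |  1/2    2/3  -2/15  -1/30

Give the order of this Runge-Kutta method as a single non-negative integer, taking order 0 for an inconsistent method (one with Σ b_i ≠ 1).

b = (1/2, 2/3, -2/15, -1/30)
c = (0, 3/4, -1/4, 1)
Ac = (0, 0, -1/4, -4)
Σ b_i: 1/2·1 + 2/3·1 + (-2/15)·1 + (-1/30)·1 = 1 ✓
b·c: 2/3·3/4 + (-2/15)·(-1/4) + (-1/30)·1 = 1/2 ✓
b·c²: 2/3·9/16 + (-2/15)·1/16 + (-1/30)·1 = 1/3 ✓
b·Ac: (-2/15)·(-1/4) + (-1/30)·(-4) = 1/6 ✓
b·c³: 2/3·27/64 + (-2/15)·(-1/64) + (-1/30)·1 = 1/4 ✓
b·(c∘Ac): (-2/15)·1/16 + (-1/30)·(-4) = 1/8 ✓
b·Ac²: (-2/15)·(-3/16) + (-1/30)·(-7/4) = 1/12 ✓
b·A²c: (-1/30)·(-5/4) = 1/24 ✓; 4 stages ⇒ order 4.

4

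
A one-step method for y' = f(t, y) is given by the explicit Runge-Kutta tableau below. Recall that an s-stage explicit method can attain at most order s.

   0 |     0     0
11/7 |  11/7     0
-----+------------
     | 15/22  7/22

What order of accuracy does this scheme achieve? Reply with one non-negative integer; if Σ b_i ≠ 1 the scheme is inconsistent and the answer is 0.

2

b = (15/22, 7/22)
c = (0, 11/7)
Σ b_i: 15/22·1 + 7/22·1 = 1 ✓
b·c: 7/22·11/7 = 1/2 ✓; 2 stages ⇒ order 2.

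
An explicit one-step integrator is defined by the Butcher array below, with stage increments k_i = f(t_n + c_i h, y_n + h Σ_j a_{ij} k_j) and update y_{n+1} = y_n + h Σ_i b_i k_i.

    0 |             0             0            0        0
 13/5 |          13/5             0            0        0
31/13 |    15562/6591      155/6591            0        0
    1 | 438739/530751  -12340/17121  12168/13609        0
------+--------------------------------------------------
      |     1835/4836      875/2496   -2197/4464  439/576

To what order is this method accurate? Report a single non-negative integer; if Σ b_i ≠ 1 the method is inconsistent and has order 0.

b = (1835/4836, 875/2496, -2197/4464, 439/576)
c = (0, 13/5, 31/13, 1)
Ac = (0, 0, 31/507, 340/1317)
Σ b_i: 1835/4836·1 + 875/2496·1 + (-2197/4464)·1 + 439/576·1 = 1 ✓
b·c: 875/2496·13/5 + (-2197/4464)·31/13 + 439/576·1 = 1/2 ✓
b·c²: 875/2496·169/25 + (-2197/4464)·961/169 + 439/576·1 = 1/3 ✓
b·Ac: (-2197/4464)·31/507 + 439/576·340/1317 = 1/6 ✓
b·c³: 875/2496·2197/125 + (-2197/4464)·29791/2197 + 439/576·1 = 1/4 ✓
b·(c∘Ac): (-2197/4464)·961/6591 + 439/576·340/1317 = 1/8 ✓
b·Ac²: (-2197/4464)·31/195 + 439/576·1396/6585 = 1/12 ✓
b·A²c: 439/576·24/439 = 1/24 ✓; 4 stages ⇒ order 4.

4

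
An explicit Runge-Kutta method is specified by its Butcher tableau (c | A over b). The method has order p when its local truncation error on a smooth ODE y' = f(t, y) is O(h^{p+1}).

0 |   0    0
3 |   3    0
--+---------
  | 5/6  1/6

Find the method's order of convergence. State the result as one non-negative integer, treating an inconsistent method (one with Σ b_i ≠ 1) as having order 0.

b = (5/6, 1/6)
c = (0, 3)
Σ b_i: 5/6·1 + 1/6·1 = 1 ✓
b·c: 1/6·3 = 1/2 ✓; 2 stages ⇒ order 2.

2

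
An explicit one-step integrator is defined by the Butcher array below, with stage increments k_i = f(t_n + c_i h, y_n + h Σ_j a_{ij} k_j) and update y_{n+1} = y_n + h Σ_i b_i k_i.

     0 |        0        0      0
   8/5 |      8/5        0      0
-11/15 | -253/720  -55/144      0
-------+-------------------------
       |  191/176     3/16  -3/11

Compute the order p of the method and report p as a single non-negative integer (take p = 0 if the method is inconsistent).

b = (191/176, 3/16, -3/11)
c = (0, 8/5, -11/15)
Ac = (0, 0, -11/18)
Σ b_i: 191/176·1 + 3/16·1 + (-3/11)·1 = 1 ✓
b·c: 3/16·8/5 + (-3/11)·(-11/15) = 1/2 ✓
b·c²: 3/16·64/25 + (-3/11)·121/225 = 1/3 ✓
b·Ac: (-3/11)·(-11/18) = 1/6 ✓; 3 stages ⇒ order 3.

3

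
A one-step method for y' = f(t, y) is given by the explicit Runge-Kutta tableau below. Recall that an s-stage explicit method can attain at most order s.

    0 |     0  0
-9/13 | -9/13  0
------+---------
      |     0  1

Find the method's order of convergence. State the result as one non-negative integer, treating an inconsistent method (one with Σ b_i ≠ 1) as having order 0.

1

b = (0, 1)
c = (0, -9/13)
Σ b_i: 1·1 = 1 ✓
b·c: 1·(-9/13) = -9/13 ≠ 1/2 ⇒ order 1.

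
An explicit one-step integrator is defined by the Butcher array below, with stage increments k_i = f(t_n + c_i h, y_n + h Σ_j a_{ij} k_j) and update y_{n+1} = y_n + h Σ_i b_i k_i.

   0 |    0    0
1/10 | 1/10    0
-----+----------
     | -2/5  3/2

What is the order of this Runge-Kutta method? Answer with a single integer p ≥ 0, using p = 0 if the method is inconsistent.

0

b = (-2/5, 3/2)
c = (0, 1/10)
Σ b_i: (-2/5)·1 + 3/2·1 = 11/10 ≠ 1 ⇒ order 0.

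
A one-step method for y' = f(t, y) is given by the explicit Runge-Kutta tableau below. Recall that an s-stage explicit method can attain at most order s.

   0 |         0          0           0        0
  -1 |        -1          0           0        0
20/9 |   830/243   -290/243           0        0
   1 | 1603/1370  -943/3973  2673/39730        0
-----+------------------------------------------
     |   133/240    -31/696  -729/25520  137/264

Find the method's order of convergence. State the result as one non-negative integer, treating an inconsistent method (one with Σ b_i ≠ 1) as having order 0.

4

b = (133/240, -31/696, -729/25520, 137/264)
c = (0, -1, 20/9, 1)
Ac = (0, 0, 290/243, 53/137)
Σ b_i: 133/240·1 + (-31/696)·1 + (-729/25520)·1 + 137/264·1 = 1 ✓
b·c: (-31/696)·(-1) + (-729/25520)·20/9 + 137/264·1 = 1/2 ✓
b·c²: (-31/696)·1 + (-729/25520)·400/81 + 137/264·1 = 1/3 ✓
b·Ac: (-729/25520)·290/243 + 137/264·53/137 = 1/6 ✓
b·c³: (-31/696)·(-1) + (-729/25520)·8000/729 + 137/264·1 = 1/4 ✓
b·(c∘Ac): (-729/25520)·5800/2187 + 137/264·53/137 = 1/8 ✓
b·Ac²: (-729/25520)·(-290/243) + 137/264·13/137 = 1/12 ✓
b·A²c: 137/264·11/137 = 1/24 ✓; 4 stages ⇒ order 4.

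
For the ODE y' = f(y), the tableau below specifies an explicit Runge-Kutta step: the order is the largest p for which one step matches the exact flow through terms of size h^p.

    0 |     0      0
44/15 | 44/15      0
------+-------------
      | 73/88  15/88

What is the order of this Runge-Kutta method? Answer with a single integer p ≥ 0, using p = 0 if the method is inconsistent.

2

b = (73/88, 15/88)
c = (0, 44/15)
Σ b_i: 73/88·1 + 15/88·1 = 1 ✓
b·c: 15/88·44/15 = 1/2 ✓; 2 stages ⇒ order 2.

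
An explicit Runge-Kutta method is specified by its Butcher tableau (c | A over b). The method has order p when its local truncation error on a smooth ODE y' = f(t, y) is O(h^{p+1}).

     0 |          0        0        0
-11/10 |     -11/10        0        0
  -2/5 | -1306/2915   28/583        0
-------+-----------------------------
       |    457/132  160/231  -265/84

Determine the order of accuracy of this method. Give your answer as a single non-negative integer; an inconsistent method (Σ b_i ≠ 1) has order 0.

3

b = (457/132, 160/231, -265/84)
c = (0, -11/10, -2/5)
Ac = (0, 0, -14/265)
Σ b_i: 457/132·1 + 160/231·1 + (-265/84)·1 = 1 ✓
b·c: 160/231·(-11/10) + (-265/84)·(-2/5) = 1/2 ✓
b·c²: 160/231·121/100 + (-265/84)·4/25 = 1/3 ✓
b·Ac: (-265/84)·(-14/265) = 1/6 ✓; 3 stages ⇒ order 3.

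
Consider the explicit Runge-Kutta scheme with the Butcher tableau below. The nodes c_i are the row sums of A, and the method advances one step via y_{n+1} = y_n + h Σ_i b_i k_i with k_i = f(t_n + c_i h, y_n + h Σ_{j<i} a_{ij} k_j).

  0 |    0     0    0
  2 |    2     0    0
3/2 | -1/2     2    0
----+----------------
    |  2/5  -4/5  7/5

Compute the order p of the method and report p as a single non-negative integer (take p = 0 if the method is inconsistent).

2

b = (2/5, -4/5, 7/5)
c = (0, 2, 3/2)
Ac = (0, 0, 4)
Σ b_i: 2/5·1 + (-4/5)·1 + 7/5·1 = 1 ✓
b·c: (-4/5)·2 + 7/5·3/2 = 1/2 ✓
b·c²: (-4/5)·4 + 7/5·9/4 = -1/20 ≠ 1/3 ⇒ order 2.
b·Ac: 7/5·4 = 28/5 ≠ 1/6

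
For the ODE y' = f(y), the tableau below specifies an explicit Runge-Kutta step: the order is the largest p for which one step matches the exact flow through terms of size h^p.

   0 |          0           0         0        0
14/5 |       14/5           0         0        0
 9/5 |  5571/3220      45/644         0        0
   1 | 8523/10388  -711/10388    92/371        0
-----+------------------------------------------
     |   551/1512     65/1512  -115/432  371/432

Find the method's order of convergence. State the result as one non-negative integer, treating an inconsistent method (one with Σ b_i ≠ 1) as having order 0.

4

b = (551/1512, 65/1512, -115/432, 371/432)
c = (0, 14/5, 9/5, 1)
Ac = (0, 0, 9/46, 27/106)
Σ b_i: 551/1512·1 + 65/1512·1 + (-115/432)·1 + 371/432·1 = 1 ✓
b·c: 65/1512·14/5 + (-115/432)·9/5 + 371/432·1 = 1/2 ✓
b·c²: 65/1512·196/25 + (-115/432)·81/25 + 371/432·1 = 1/3 ✓
b·Ac: (-115/432)·9/46 + 371/432·27/106 = 1/6 ✓
b·c³: 65/1512·2744/125 + (-115/432)·729/125 + 371/432·1 = 1/4 ✓
b·(c∘Ac): (-115/432)·81/230 + 371/432·27/106 = 1/8 ✓
b·Ac²: (-115/432)·63/115 + 371/432·99/371 = 1/12 ✓
b·A²c: 371/432·18/371 = 1/24 ✓; 4 stages ⇒ order 4.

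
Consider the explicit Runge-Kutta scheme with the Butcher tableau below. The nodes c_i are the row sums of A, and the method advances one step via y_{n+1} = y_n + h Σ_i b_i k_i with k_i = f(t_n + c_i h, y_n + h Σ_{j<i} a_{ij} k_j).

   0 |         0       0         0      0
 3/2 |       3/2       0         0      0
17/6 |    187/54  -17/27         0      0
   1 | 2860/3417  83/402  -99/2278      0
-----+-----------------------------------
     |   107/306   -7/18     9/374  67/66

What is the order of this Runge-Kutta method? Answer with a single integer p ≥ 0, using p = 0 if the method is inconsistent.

4

b = (107/306, -7/18, 9/374, 67/66)
c = (0, 3/2, 17/6, 1)
Ac = (0, 0, -17/18, 25/134)
Σ b_i: 107/306·1 + (-7/18)·1 + 9/374·1 + 67/66·1 = 1 ✓
b·c: (-7/18)·3/2 + 9/374·17/6 + 67/66·1 = 1/2 ✓
b·c²: (-7/18)·9/4 + 9/374·289/36 + 67/66·1 = 1/3 ✓
b·Ac: 9/374·(-17/18) + 67/66·25/134 = 1/6 ✓
b·c³: (-7/18)·27/8 + 9/374·4913/216 + 67/66·1 = 1/4 ✓
b·(c∘Ac): 9/374·(-289/108) + 67/66·25/134 = 1/8 ✓
b·Ac²: 9/374·(-17/12) + 67/66·31/268 = 1/12 ✓
b·A²c: 67/66·11/268 = 1/24 ✓; 4 stages ⇒ order 4.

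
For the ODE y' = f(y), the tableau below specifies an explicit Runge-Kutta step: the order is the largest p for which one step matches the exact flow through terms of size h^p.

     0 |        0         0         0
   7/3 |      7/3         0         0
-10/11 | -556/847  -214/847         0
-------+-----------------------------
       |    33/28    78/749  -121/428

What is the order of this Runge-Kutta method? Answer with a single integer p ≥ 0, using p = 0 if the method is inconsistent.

b = (33/28, 78/749, -121/428)
c = (0, 7/3, -10/11)
Ac = (0, 0, -214/363)
Σ b_i: 33/28·1 + 78/749·1 + (-121/428)·1 = 1 ✓
b·c: 78/749·7/3 + (-121/428)·(-10/11) = 1/2 ✓
b·c²: 78/749·49/9 + (-121/428)·100/121 = 1/3 ✓
b·Ac: (-121/428)·(-214/363) = 1/6 ✓; 3 stages ⇒ order 3.

3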